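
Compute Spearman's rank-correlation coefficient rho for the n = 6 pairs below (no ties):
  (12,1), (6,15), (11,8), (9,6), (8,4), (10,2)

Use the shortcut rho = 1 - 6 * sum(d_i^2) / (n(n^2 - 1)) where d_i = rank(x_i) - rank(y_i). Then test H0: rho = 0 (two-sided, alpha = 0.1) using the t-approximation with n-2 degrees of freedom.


Step 1: Rank x and y separately (midranks; no ties here).
rank(x): 12->6, 6->1, 11->5, 9->3, 8->2, 10->4
rank(y): 1->1, 15->6, 8->5, 6->4, 4->3, 2->2
Step 2: d_i = R_x(i) - R_y(i); compute d_i^2.
  (6-1)^2=25, (1-6)^2=25, (5-5)^2=0, (3-4)^2=1, (2-3)^2=1, (4-2)^2=4
sum(d^2) = 56.
Step 3: rho = 1 - 6*56 / (6*(6^2 - 1)) = 1 - 336/210 = -0.600000.
Step 4: Under H0, t = rho * sqrt((n-2)/(1-rho^2)) = -1.5000 ~ t(4).
Step 5: Two-sided p-value from the t-distribution with 4 df = 0.208000.
Step 6: alpha = 0.1. fail to reject H0.

rho = -0.6000, p = 0.208000, fail to reject H0 at alpha = 0.1.


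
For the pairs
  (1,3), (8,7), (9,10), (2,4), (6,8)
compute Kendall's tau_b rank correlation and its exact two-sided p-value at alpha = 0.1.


Step 1: Enumerate the 10 unordered pairs (i,j) with i<j and classify each by sign(x_j-x_i) * sign(y_j-y_i).
  (1,2):dx=+7,dy=+4->C; (1,3):dx=+8,dy=+7->C; (1,4):dx=+1,dy=+1->C; (1,5):dx=+5,dy=+5->C
  (2,3):dx=+1,dy=+3->C; (2,4):dx=-6,dy=-3->C; (2,5):dx=-2,dy=+1->D; (3,4):dx=-7,dy=-6->C
  (3,5):dx=-3,dy=-2->C; (4,5):dx=+4,dy=+4->C
Step 2: C = 9, D = 1, total pairs = 10.
Step 3: tau = (C - D)/(n(n-1)/2) = (9 - 1)/10 = 0.800000.
Step 4: Exact two-sided p-value (enumerate n! = 120 permutations of y under H0): p = 0.083333.
Step 5: alpha = 0.1. reject H0.

tau_b = 0.8000 (C=9, D=1), p = 0.083333, reject H0.


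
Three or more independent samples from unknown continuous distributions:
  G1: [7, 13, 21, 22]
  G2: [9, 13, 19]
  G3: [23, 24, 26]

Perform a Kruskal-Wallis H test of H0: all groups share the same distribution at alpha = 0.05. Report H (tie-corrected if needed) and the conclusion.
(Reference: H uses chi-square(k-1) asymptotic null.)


Step 1: Combine all N = 10 observations and assign midranks.
sorted (value, group, rank): (7,G1,1), (9,G2,2), (13,G1,3.5), (13,G2,3.5), (19,G2,5), (21,G1,6), (22,G1,7), (23,G3,8), (24,G3,9), (26,G3,10)
Step 2: Sum ranks within each group.
R_1 = 17.5 (n_1 = 4)
R_2 = 10.5 (n_2 = 3)
R_3 = 27 (n_3 = 3)
Step 3: H = 12/(N(N+1)) * sum(R_i^2/n_i) - 3(N+1)
     = 12/(10*11) * (17.5^2/4 + 10.5^2/3 + 27^2/3) - 3*11
     = 0.109091 * 356.312 - 33
     = 5.870455.
Step 4: Ties present; correction factor C = 1 - 6/(10^3 - 10) = 0.993939. Corrected H = 5.870455 / 0.993939 = 5.906250.
Step 5: Under H0, H ~ chi^2(2); p-value = 0.052176.
Step 6: alpha = 0.05. fail to reject H0.

H = 5.9062, df = 2, p = 0.052176, fail to reject H0.


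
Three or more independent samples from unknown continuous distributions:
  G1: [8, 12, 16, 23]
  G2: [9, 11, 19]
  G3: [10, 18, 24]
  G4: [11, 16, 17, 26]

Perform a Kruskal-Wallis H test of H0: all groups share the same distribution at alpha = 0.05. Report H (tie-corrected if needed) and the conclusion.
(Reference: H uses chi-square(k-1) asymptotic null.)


Step 1: Combine all N = 14 observations and assign midranks.
sorted (value, group, rank): (8,G1,1), (9,G2,2), (10,G3,3), (11,G2,4.5), (11,G4,4.5), (12,G1,6), (16,G1,7.5), (16,G4,7.5), (17,G4,9), (18,G3,10), (19,G2,11), (23,G1,12), (24,G3,13), (26,G4,14)
Step 2: Sum ranks within each group.
R_1 = 26.5 (n_1 = 4)
R_2 = 17.5 (n_2 = 3)
R_3 = 26 (n_3 = 3)
R_4 = 35 (n_4 = 4)
Step 3: H = 12/(N(N+1)) * sum(R_i^2/n_i) - 3(N+1)
     = 12/(14*15) * (26.5^2/4 + 17.5^2/3 + 26^2/3 + 35^2/4) - 3*15
     = 0.057143 * 809.229 - 45
     = 1.241667.
Step 4: Ties present; correction factor C = 1 - 12/(14^3 - 14) = 0.995604. Corrected H = 1.241667 / 0.995604 = 1.247149.
Step 5: Under H0, H ~ chi^2(3); p-value = 0.741720.
Step 6: alpha = 0.05. fail to reject H0.

H = 1.2471, df = 3, p = 0.741720, fail to reject H0.


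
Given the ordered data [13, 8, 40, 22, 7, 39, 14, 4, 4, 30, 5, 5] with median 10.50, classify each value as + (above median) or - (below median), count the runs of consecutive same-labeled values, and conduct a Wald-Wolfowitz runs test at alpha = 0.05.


Step 1: Compute median = 10.50; label A = above, B = below.
Labels in order: ABAABAABBABB  (n_A = 6, n_B = 6)
Step 2: Count runs R = 8.
Step 3: Under H0 (random ordering), E[R] = 2*n_A*n_B/(n_A+n_B) + 1 = 2*6*6/12 + 1 = 7.0000.
        Var[R] = 2*n_A*n_B*(2*n_A*n_B - n_A - n_B) / ((n_A+n_B)^2 * (n_A+n_B-1)) = 4320/1584 = 2.7273.
        SD[R] = 1.6514.
Step 4: Continuity-corrected z = (R - 0.5 - E[R]) / SD[R] = (8 - 0.5 - 7.0000) / 1.6514 = 0.3028.
Step 5: Two-sided p-value via normal approximation = 2*(1 - Phi(|z|)) = 0.762069.
Step 6: alpha = 0.05. fail to reject H0.

R = 8, z = 0.3028, p = 0.762069, fail to reject H0.


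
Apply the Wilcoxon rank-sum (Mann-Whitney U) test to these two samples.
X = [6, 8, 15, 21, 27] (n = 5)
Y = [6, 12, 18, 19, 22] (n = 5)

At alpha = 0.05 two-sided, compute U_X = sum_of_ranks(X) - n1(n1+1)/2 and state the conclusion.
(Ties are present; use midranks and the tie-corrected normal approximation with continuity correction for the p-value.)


Step 1: Combine and sort all 10 observations; assign midranks.
sorted (value, group): (6,X), (6,Y), (8,X), (12,Y), (15,X), (18,Y), (19,Y), (21,X), (22,Y), (27,X)
ranks: 6->1.5, 6->1.5, 8->3, 12->4, 15->5, 18->6, 19->7, 21->8, 22->9, 27->10
Step 2: Rank sum for X: R1 = 1.5 + 3 + 5 + 8 + 10 = 27.5.
Step 3: U_X = R1 - n1(n1+1)/2 = 27.5 - 5*6/2 = 27.5 - 15 = 12.5.
       U_Y = n1*n2 - U_X = 25 - 12.5 = 12.5.
Step 4: Ties are present, so use the tie-corrected normal approximation (with continuity correction) for the p-value.
Step 5: p-value = 1.000000; compare to alpha = 0.05. fail to reject H0.

U_X = 12.5, p = 1.000000, fail to reject H0 at alpha = 0.05.


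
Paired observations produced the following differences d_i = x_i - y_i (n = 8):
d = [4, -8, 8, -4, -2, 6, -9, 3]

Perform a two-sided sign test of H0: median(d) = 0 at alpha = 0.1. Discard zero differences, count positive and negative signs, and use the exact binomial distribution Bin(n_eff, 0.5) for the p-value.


Step 1: Discard zero differences. Original n = 8; n_eff = number of nonzero differences = 8.
Nonzero differences (with sign): +4, -8, +8, -4, -2, +6, -9, +3
Step 2: Count signs: positive = 4, negative = 4.
Step 3: Under H0: P(positive) = 0.5, so the number of positives S ~ Bin(8, 0.5).
Step 4: Two-sided exact p-value = sum of Bin(8,0.5) probabilities at or below the observed probability = 1.000000.
Step 5: alpha = 0.1. fail to reject H0.

n_eff = 8, pos = 4, neg = 4, p = 1.000000, fail to reject H0.


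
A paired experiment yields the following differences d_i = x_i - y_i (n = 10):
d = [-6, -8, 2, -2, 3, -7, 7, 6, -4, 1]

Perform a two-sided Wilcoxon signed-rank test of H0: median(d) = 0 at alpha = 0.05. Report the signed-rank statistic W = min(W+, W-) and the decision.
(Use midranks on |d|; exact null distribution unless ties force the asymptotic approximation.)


Step 1: Drop any zero differences (none here) and take |d_i|.
|d| = [6, 8, 2, 2, 3, 7, 7, 6, 4, 1]
Step 2: Midrank |d_i| (ties get averaged ranks).
ranks: |6|->6.5, |8|->10, |2|->2.5, |2|->2.5, |3|->4, |7|->8.5, |7|->8.5, |6|->6.5, |4|->5, |1|->1
Step 3: Attach original signs; sum ranks with positive sign and with negative sign.
W+ = 2.5 + 4 + 8.5 + 6.5 + 1 = 22.5
W- = 6.5 + 10 + 2.5 + 8.5 + 5 = 32.5
(Check: W+ + W- = 55 should equal n(n+1)/2 = 55.)
Step 4: Test statistic W = min(W+, W-) = 22.5.
Step 5: Ties in |d|, so use the tie-corrected normal approximation.
        E[W] = n(n+1)/4 = 10*11/4 = 27.5.
        Tie groups: |d|=2 (t=2), |d|=6 (t=2), |d|=7 (t=2); sum(t^3 - t) = 18.
        Var[W] = n(n+1)(2n+1)/24 - sum(t^3-t)/48 = 2310/24 - 18/48 = 95.875.
        z = (W - E[W]) / sqrt(Var[W]) = (22.5 - 27.5) / 9.7916 = -0.5106.
        Two-sided p = 2*Phi(z) = 0.609601.
Step 6: alpha = 0.05. fail to reject H0.

W+ = 22.5, W- = 32.5, W = min = 22.5, p = 0.609601, fail to reject H0.


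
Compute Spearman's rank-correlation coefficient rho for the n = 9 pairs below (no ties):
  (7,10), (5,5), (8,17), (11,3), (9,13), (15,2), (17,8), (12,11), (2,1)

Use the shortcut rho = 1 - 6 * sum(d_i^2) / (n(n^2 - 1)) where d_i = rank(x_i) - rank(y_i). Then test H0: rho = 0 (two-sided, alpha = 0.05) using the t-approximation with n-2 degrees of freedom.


Step 1: Rank x and y separately (midranks; no ties here).
rank(x): 7->3, 5->2, 8->4, 11->6, 9->5, 15->8, 17->9, 12->7, 2->1
rank(y): 10->6, 5->4, 17->9, 3->3, 13->8, 2->2, 8->5, 11->7, 1->1
Step 2: d_i = R_x(i) - R_y(i); compute d_i^2.
  (3-6)^2=9, (2-4)^2=4, (4-9)^2=25, (6-3)^2=9, (5-8)^2=9, (8-2)^2=36, (9-5)^2=16, (7-7)^2=0, (1-1)^2=0
sum(d^2) = 108.
Step 3: rho = 1 - 6*108 / (9*(9^2 - 1)) = 1 - 648/720 = 0.100000.
Step 4: Under H0, t = rho * sqrt((n-2)/(1-rho^2)) = 0.2659 ~ t(7).
Step 5: Two-sided p-value from the t-distribution with 7 df = 0.797972.
Step 6: alpha = 0.05. fail to reject H0.

rho = 0.1000, p = 0.797972, fail to reject H0 at alpha = 0.05.


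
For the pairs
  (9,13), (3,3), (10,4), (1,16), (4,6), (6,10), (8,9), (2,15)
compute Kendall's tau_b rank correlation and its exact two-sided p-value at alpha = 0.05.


Step 1: Enumerate the 28 unordered pairs (i,j) with i<j and classify each by sign(x_j-x_i) * sign(y_j-y_i).
  (1,2):dx=-6,dy=-10->C; (1,3):dx=+1,dy=-9->D; (1,4):dx=-8,dy=+3->D; (1,5):dx=-5,dy=-7->C
  (1,6):dx=-3,dy=-3->C; (1,7):dx=-1,dy=-4->C; (1,8):dx=-7,dy=+2->D; (2,3):dx=+7,dy=+1->C
  (2,4):dx=-2,dy=+13->D; (2,5):dx=+1,dy=+3->C; (2,6):dx=+3,dy=+7->C; (2,7):dx=+5,dy=+6->C
  (2,8):dx=-1,dy=+12->D; (3,4):dx=-9,dy=+12->D; (3,5):dx=-6,dy=+2->D; (3,6):dx=-4,dy=+6->D
  (3,7):dx=-2,dy=+5->D; (3,8):dx=-8,dy=+11->D; (4,5):dx=+3,dy=-10->D; (4,6):dx=+5,dy=-6->D
  (4,7):dx=+7,dy=-7->D; (4,8):dx=+1,dy=-1->D; (5,6):dx=+2,dy=+4->C; (5,7):dx=+4,dy=+3->C
  (5,8):dx=-2,dy=+9->D; (6,7):dx=+2,dy=-1->D; (6,8):dx=-4,dy=+5->D; (7,8):dx=-6,dy=+6->D
Step 2: C = 10, D = 18, total pairs = 28.
Step 3: tau = (C - D)/(n(n-1)/2) = (10 - 18)/28 = -0.285714.
Step 4: Exact two-sided p-value (enumerate n! = 40320 permutations of y under H0): p = 0.398760.
Step 5: alpha = 0.05. fail to reject H0.

tau_b = -0.2857 (C=10, D=18), p = 0.398760, fail to reject H0.


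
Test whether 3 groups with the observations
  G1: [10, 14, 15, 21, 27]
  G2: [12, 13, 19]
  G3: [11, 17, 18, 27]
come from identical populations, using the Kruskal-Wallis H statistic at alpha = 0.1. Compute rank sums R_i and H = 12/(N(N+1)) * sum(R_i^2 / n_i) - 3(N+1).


Step 1: Combine all N = 12 observations and assign midranks.
sorted (value, group, rank): (10,G1,1), (11,G3,2), (12,G2,3), (13,G2,4), (14,G1,5), (15,G1,6), (17,G3,7), (18,G3,8), (19,G2,9), (21,G1,10), (27,G1,11.5), (27,G3,11.5)
Step 2: Sum ranks within each group.
R_1 = 33.5 (n_1 = 5)
R_2 = 16 (n_2 = 3)
R_3 = 28.5 (n_3 = 4)
Step 3: H = 12/(N(N+1)) * sum(R_i^2/n_i) - 3(N+1)
     = 12/(12*13) * (33.5^2/5 + 16^2/3 + 28.5^2/4) - 3*13
     = 0.076923 * 512.846 - 39
     = 0.449679.
Step 4: Ties present; correction factor C = 1 - 6/(12^3 - 12) = 0.996503. Corrected H = 0.449679 / 0.996503 = 0.451257.
Step 5: Under H0, H ~ chi^2(2); p-value = 0.798014.
Step 6: alpha = 0.1. fail to reject H0.

H = 0.4513, df = 2, p = 0.798014, fail to reject H0.


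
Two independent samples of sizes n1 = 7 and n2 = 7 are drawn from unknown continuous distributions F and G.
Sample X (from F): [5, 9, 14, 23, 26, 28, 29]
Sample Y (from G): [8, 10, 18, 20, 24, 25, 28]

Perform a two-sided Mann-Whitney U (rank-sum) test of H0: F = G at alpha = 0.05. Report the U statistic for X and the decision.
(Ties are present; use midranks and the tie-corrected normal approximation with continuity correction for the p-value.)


Step 1: Combine and sort all 14 observations; assign midranks.
sorted (value, group): (5,X), (8,Y), (9,X), (10,Y), (14,X), (18,Y), (20,Y), (23,X), (24,Y), (25,Y), (26,X), (28,X), (28,Y), (29,X)
ranks: 5->1, 8->2, 9->3, 10->4, 14->5, 18->6, 20->7, 23->8, 24->9, 25->10, 26->11, 28->12.5, 28->12.5, 29->14
Step 2: Rank sum for X: R1 = 1 + 3 + 5 + 8 + 11 + 12.5 + 14 = 54.5.
Step 3: U_X = R1 - n1(n1+1)/2 = 54.5 - 7*8/2 = 54.5 - 28 = 26.5.
       U_Y = n1*n2 - U_X = 49 - 26.5 = 22.5.
Step 4: Ties are present, so use the tie-corrected normal approximation (with continuity correction) for the p-value.
Step 5: p-value = 0.847841; compare to alpha = 0.05. fail to reject H0.

U_X = 26.5, p = 0.847841, fail to reject H0 at alpha = 0.05.


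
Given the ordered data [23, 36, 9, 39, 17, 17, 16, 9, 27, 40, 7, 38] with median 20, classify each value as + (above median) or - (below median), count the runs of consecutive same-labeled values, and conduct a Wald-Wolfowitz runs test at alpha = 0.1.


Step 1: Compute median = 20; label A = above, B = below.
Labels in order: AABABBBBAABA  (n_A = 6, n_B = 6)
Step 2: Count runs R = 7.
Step 3: Under H0 (random ordering), E[R] = 2*n_A*n_B/(n_A+n_B) + 1 = 2*6*6/12 + 1 = 7.0000.
        Var[R] = 2*n_A*n_B*(2*n_A*n_B - n_A - n_B) / ((n_A+n_B)^2 * (n_A+n_B-1)) = 4320/1584 = 2.7273.
        SD[R] = 1.6514.
Step 4: R = E[R], so z = 0 with no continuity correction.
Step 5: Two-sided p-value via normal approximation = 2*(1 - Phi(|z|)) = 1.000000.
Step 6: alpha = 0.1. fail to reject H0.

R = 7, z = 0.0000, p = 1.000000, fail to reject H0.


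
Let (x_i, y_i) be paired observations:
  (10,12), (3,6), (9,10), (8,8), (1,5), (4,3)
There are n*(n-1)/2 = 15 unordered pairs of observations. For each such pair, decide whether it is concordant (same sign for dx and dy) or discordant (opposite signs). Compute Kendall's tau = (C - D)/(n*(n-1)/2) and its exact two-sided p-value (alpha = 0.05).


Step 1: Enumerate the 15 unordered pairs (i,j) with i<j and classify each by sign(x_j-x_i) * sign(y_j-y_i).
  (1,2):dx=-7,dy=-6->C; (1,3):dx=-1,dy=-2->C; (1,4):dx=-2,dy=-4->C; (1,5):dx=-9,dy=-7->C
  (1,6):dx=-6,dy=-9->C; (2,3):dx=+6,dy=+4->C; (2,4):dx=+5,dy=+2->C; (2,5):dx=-2,dy=-1->C
  (2,6):dx=+1,dy=-3->D; (3,4):dx=-1,dy=-2->C; (3,5):dx=-8,dy=-5->C; (3,6):dx=-5,dy=-7->C
  (4,5):dx=-7,dy=-3->C; (4,6):dx=-4,dy=-5->C; (5,6):dx=+3,dy=-2->D
Step 2: C = 13, D = 2, total pairs = 15.
Step 3: tau = (C - D)/(n(n-1)/2) = (13 - 2)/15 = 0.733333.
Step 4: Exact two-sided p-value (enumerate n! = 720 permutations of y under H0): p = 0.055556.
Step 5: alpha = 0.05. fail to reject H0.

tau_b = 0.7333 (C=13, D=2), p = 0.055556, fail to reject H0.


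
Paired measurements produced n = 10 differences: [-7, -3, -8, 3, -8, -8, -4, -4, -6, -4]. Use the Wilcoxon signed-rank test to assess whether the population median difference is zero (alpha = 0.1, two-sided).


Step 1: Drop any zero differences (none here) and take |d_i|.
|d| = [7, 3, 8, 3, 8, 8, 4, 4, 6, 4]
Step 2: Midrank |d_i| (ties get averaged ranks).
ranks: |7|->7, |3|->1.5, |8|->9, |3|->1.5, |8|->9, |8|->9, |4|->4, |4|->4, |6|->6, |4|->4
Step 3: Attach original signs; sum ranks with positive sign and with negative sign.
W+ = 1.5 = 1.5
W- = 7 + 1.5 + 9 + 9 + 9 + 4 + 4 + 6 + 4 = 53.5
(Check: W+ + W- = 55 should equal n(n+1)/2 = 55.)
Step 4: Test statistic W = min(W+, W-) = 1.5.
Step 5: Ties in |d|, so use the tie-corrected normal approximation.
        E[W] = n(n+1)/4 = 10*11/4 = 27.5.
        Tie groups: |d|=3 (t=2), |d|=4 (t=3), |d|=8 (t=3); sum(t^3 - t) = 54.
        Var[W] = n(n+1)(2n+1)/24 - sum(t^3-t)/48 = 2310/24 - 54/48 = 95.125.
        z = (W - E[W]) / sqrt(Var[W]) = (1.5 - 27.5) / 9.7532 = -2.6658.
        Two-sided p = 2*Phi(z) = 0.007681.
Step 6: alpha = 0.1. reject H0.

W+ = 1.5, W- = 53.5, W = min = 1.5, p = 0.007681, reject H0.


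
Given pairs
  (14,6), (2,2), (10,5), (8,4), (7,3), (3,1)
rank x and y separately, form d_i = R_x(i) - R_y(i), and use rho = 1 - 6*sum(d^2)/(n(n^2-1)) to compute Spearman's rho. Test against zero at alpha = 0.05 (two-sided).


Step 1: Rank x and y separately (midranks; no ties here).
rank(x): 14->6, 2->1, 10->5, 8->4, 7->3, 3->2
rank(y): 6->6, 2->2, 5->5, 4->4, 3->3, 1->1
Step 2: d_i = R_x(i) - R_y(i); compute d_i^2.
  (6-6)^2=0, (1-2)^2=1, (5-5)^2=0, (4-4)^2=0, (3-3)^2=0, (2-1)^2=1
sum(d^2) = 2.
Step 3: rho = 1 - 6*2 / (6*(6^2 - 1)) = 1 - 12/210 = 0.942857.
Step 4: Under H0, t = rho * sqrt((n-2)/(1-rho^2)) = 5.6595 ~ t(4).
Step 5: Two-sided p-value from the t-distribution with 4 df = 0.004805.
Step 6: alpha = 0.05. reject H0.

rho = 0.9429, p = 0.004805, reject H0 at alpha = 0.05.


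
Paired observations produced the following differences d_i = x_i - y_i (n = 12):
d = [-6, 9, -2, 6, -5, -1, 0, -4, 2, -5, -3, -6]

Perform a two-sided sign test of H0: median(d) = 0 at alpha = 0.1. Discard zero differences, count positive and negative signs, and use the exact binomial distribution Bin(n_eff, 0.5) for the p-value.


Step 1: Discard zero differences. Original n = 12; n_eff = number of nonzero differences = 11.
Nonzero differences (with sign): -6, +9, -2, +6, -5, -1, -4, +2, -5, -3, -6
Step 2: Count signs: positive = 3, negative = 8.
Step 3: Under H0: P(positive) = 0.5, so the number of positives S ~ Bin(11, 0.5).
Step 4: Two-sided exact p-value = sum of Bin(11,0.5) probabilities at or below the observed probability = 0.226562.
Step 5: alpha = 0.1. fail to reject H0.

n_eff = 11, pos = 3, neg = 8, p = 0.226562, fail to reject H0.


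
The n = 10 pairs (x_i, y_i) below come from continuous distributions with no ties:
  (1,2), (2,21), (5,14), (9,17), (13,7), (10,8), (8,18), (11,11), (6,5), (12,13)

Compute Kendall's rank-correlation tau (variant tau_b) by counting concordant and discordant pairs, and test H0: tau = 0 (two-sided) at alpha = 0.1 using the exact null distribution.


Step 1: Enumerate the 45 unordered pairs (i,j) with i<j and classify each by sign(x_j-x_i) * sign(y_j-y_i).
  (1,2):dx=+1,dy=+19->C; (1,3):dx=+4,dy=+12->C; (1,4):dx=+8,dy=+15->C; (1,5):dx=+12,dy=+5->C
  (1,6):dx=+9,dy=+6->C; (1,7):dx=+7,dy=+16->C; (1,8):dx=+10,dy=+9->C; (1,9):dx=+5,dy=+3->C
  (1,10):dx=+11,dy=+11->C; (2,3):dx=+3,dy=-7->D; (2,4):dx=+7,dy=-4->D; (2,5):dx=+11,dy=-14->D
  (2,6):dx=+8,dy=-13->D; (2,7):dx=+6,dy=-3->D; (2,8):dx=+9,dy=-10->D; (2,9):dx=+4,dy=-16->D
  (2,10):dx=+10,dy=-8->D; (3,4):dx=+4,dy=+3->C; (3,5):dx=+8,dy=-7->D; (3,6):dx=+5,dy=-6->D
  (3,7):dx=+3,dy=+4->C; (3,8):dx=+6,dy=-3->D; (3,9):dx=+1,dy=-9->D; (3,10):dx=+7,dy=-1->D
  (4,5):dx=+4,dy=-10->D; (4,6):dx=+1,dy=-9->D; (4,7):dx=-1,dy=+1->D; (4,8):dx=+2,dy=-6->D
  (4,9):dx=-3,dy=-12->C; (4,10):dx=+3,dy=-4->D; (5,6):dx=-3,dy=+1->D; (5,7):dx=-5,dy=+11->D
  (5,8):dx=-2,dy=+4->D; (5,9):dx=-7,dy=-2->C; (5,10):dx=-1,dy=+6->D; (6,7):dx=-2,dy=+10->D
  (6,8):dx=+1,dy=+3->C; (6,9):dx=-4,dy=-3->C; (6,10):dx=+2,dy=+5->C; (7,8):dx=+3,dy=-7->D
  (7,9):dx=-2,dy=-13->C; (7,10):dx=+4,dy=-5->D; (8,9):dx=-5,dy=-6->C; (8,10):dx=+1,dy=+2->C
  (9,10):dx=+6,dy=+8->C
Step 2: C = 20, D = 25, total pairs = 45.
Step 3: tau = (C - D)/(n(n-1)/2) = (20 - 25)/45 = -0.111111.
Step 4: Exact two-sided p-value (enumerate n! = 3628800 permutations of y under H0): p = 0.727490.
Step 5: alpha = 0.1. fail to reject H0.

tau_b = -0.1111 (C=20, D=25), p = 0.727490, fail to reject H0.


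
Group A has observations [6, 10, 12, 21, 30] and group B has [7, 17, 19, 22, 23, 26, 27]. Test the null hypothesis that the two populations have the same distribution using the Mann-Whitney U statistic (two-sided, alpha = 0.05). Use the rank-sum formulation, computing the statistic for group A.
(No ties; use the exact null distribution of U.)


Step 1: Combine and sort all 12 observations; assign midranks.
sorted (value, group): (6,X), (7,Y), (10,X), (12,X), (17,Y), (19,Y), (21,X), (22,Y), (23,Y), (26,Y), (27,Y), (30,X)
ranks: 6->1, 7->2, 10->3, 12->4, 17->5, 19->6, 21->7, 22->8, 23->9, 26->10, 27->11, 30->12
Step 2: Rank sum for X: R1 = 1 + 3 + 4 + 7 + 12 = 27.
Step 3: U_X = R1 - n1(n1+1)/2 = 27 - 5*6/2 = 27 - 15 = 12.
       U_Y = n1*n2 - U_X = 35 - 12 = 23.
Step 4: No ties, so the exact null distribution of U (based on enumerating the C(12,5) = 792 equally likely rank assignments) gives the two-sided p-value.
Step 5: p-value = 0.431818; compare to alpha = 0.05. fail to reject H0.

U_X = 12, p = 0.431818, fail to reject H0 at alpha = 0.05.


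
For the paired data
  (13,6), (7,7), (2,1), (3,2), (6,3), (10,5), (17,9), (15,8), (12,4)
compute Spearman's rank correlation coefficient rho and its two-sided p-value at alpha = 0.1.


Step 1: Rank x and y separately (midranks; no ties here).
rank(x): 13->7, 7->4, 2->1, 3->2, 6->3, 10->5, 17->9, 15->8, 12->6
rank(y): 6->6, 7->7, 1->1, 2->2, 3->3, 5->5, 9->9, 8->8, 4->4
Step 2: d_i = R_x(i) - R_y(i); compute d_i^2.
  (7-6)^2=1, (4-7)^2=9, (1-1)^2=0, (2-2)^2=0, (3-3)^2=0, (5-5)^2=0, (9-9)^2=0, (8-8)^2=0, (6-4)^2=4
sum(d^2) = 14.
Step 3: rho = 1 - 6*14 / (9*(9^2 - 1)) = 1 - 84/720 = 0.883333.
Step 4: Under H0, t = rho * sqrt((n-2)/(1-rho^2)) = 4.9858 ~ t(7).
Step 5: Two-sided p-value from the t-distribution with 7 df = 0.001591.
Step 6: alpha = 0.1. reject H0.

rho = 0.8833, p = 0.001591, reject H0 at alpha = 0.1.


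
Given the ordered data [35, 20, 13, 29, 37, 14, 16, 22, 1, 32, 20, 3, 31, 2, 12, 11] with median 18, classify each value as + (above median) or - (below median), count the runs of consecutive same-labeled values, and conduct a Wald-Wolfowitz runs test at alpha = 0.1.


Step 1: Compute median = 18; label A = above, B = below.
Labels in order: AABAABBABAABABBB  (n_A = 8, n_B = 8)
Step 2: Count runs R = 10.
Step 3: Under H0 (random ordering), E[R] = 2*n_A*n_B/(n_A+n_B) + 1 = 2*8*8/16 + 1 = 9.0000.
        Var[R] = 2*n_A*n_B*(2*n_A*n_B - n_A - n_B) / ((n_A+n_B)^2 * (n_A+n_B-1)) = 14336/3840 = 3.7333.
        SD[R] = 1.9322.
Step 4: Continuity-corrected z = (R - 0.5 - E[R]) / SD[R] = (10 - 0.5 - 9.0000) / 1.9322 = 0.2588.
Step 5: Two-sided p-value via normal approximation = 2*(1 - Phi(|z|)) = 0.795809.
Step 6: alpha = 0.1. fail to reject H0.

R = 10, z = 0.2588, p = 0.795809, fail to reject H0.


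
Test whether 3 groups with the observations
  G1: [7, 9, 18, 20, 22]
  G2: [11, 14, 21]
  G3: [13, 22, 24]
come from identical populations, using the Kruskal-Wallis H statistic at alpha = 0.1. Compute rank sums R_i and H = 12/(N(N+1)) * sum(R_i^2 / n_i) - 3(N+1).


Step 1: Combine all N = 11 observations and assign midranks.
sorted (value, group, rank): (7,G1,1), (9,G1,2), (11,G2,3), (13,G3,4), (14,G2,5), (18,G1,6), (20,G1,7), (21,G2,8), (22,G1,9.5), (22,G3,9.5), (24,G3,11)
Step 2: Sum ranks within each group.
R_1 = 25.5 (n_1 = 5)
R_2 = 16 (n_2 = 3)
R_3 = 24.5 (n_3 = 3)
Step 3: H = 12/(N(N+1)) * sum(R_i^2/n_i) - 3(N+1)
     = 12/(11*12) * (25.5^2/5 + 16^2/3 + 24.5^2/3) - 3*12
     = 0.090909 * 415.467 - 36
     = 1.769697.
Step 4: Ties present; correction factor C = 1 - 6/(11^3 - 11) = 0.995455. Corrected H = 1.769697 / 0.995455 = 1.777778.
Step 5: Under H0, H ~ chi^2(2); p-value = 0.411112.
Step 6: alpha = 0.1. fail to reject H0.

H = 1.7778, df = 2, p = 0.411112, fail to reject H0.


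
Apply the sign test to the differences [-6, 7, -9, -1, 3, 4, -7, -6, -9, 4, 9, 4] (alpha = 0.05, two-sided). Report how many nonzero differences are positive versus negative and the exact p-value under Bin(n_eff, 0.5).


Step 1: Discard zero differences. Original n = 12; n_eff = number of nonzero differences = 12.
Nonzero differences (with sign): -6, +7, -9, -1, +3, +4, -7, -6, -9, +4, +9, +4
Step 2: Count signs: positive = 6, negative = 6.
Step 3: Under H0: P(positive) = 0.5, so the number of positives S ~ Bin(12, 0.5).
Step 4: Two-sided exact p-value = sum of Bin(12,0.5) probabilities at or below the observed probability = 1.000000.
Step 5: alpha = 0.05. fail to reject H0.

n_eff = 12, pos = 6, neg = 6, p = 1.000000, fail to reject H0.


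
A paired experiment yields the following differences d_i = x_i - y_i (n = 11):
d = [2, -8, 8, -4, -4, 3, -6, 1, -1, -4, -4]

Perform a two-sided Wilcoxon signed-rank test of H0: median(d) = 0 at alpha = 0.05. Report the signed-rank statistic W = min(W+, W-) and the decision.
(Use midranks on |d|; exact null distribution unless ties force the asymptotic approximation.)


Step 1: Drop any zero differences (none here) and take |d_i|.
|d| = [2, 8, 8, 4, 4, 3, 6, 1, 1, 4, 4]
Step 2: Midrank |d_i| (ties get averaged ranks).
ranks: |2|->3, |8|->10.5, |8|->10.5, |4|->6.5, |4|->6.5, |3|->4, |6|->9, |1|->1.5, |1|->1.5, |4|->6.5, |4|->6.5
Step 3: Attach original signs; sum ranks with positive sign and with negative sign.
W+ = 3 + 10.5 + 4 + 1.5 = 19
W- = 10.5 + 6.5 + 6.5 + 9 + 1.5 + 6.5 + 6.5 = 47
(Check: W+ + W- = 66 should equal n(n+1)/2 = 66.)
Step 4: Test statistic W = min(W+, W-) = 19.
Step 5: Ties in |d|, so use the tie-corrected normal approximation.
        E[W] = n(n+1)/4 = 11*12/4 = 33.
        Tie groups: |d|=1 (t=2), |d|=4 (t=4), |d|=8 (t=2); sum(t^3 - t) = 72.
        Var[W] = n(n+1)(2n+1)/24 - sum(t^3-t)/48 = 3036/24 - 72/48 = 125.
        z = (W - E[W]) / sqrt(Var[W]) = (19 - 33) / 11.1803 = -1.2522.
        Two-sided p = 2*Phi(z) = 0.210498.
Step 6: alpha = 0.05. fail to reject H0.

W+ = 19, W- = 47, W = min = 19, p = 0.210498, fail to reject H0.


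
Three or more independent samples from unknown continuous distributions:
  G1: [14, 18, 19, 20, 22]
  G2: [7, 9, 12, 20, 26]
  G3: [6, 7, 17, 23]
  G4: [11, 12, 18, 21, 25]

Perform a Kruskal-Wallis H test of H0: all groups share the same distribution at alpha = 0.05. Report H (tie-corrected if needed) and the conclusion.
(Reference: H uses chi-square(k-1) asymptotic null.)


Step 1: Combine all N = 19 observations and assign midranks.
sorted (value, group, rank): (6,G3,1), (7,G2,2.5), (7,G3,2.5), (9,G2,4), (11,G4,5), (12,G2,6.5), (12,G4,6.5), (14,G1,8), (17,G3,9), (18,G1,10.5), (18,G4,10.5), (19,G1,12), (20,G1,13.5), (20,G2,13.5), (21,G4,15), (22,G1,16), (23,G3,17), (25,G4,18), (26,G2,19)
Step 2: Sum ranks within each group.
R_1 = 60 (n_1 = 5)
R_2 = 45.5 (n_2 = 5)
R_3 = 29.5 (n_3 = 4)
R_4 = 55 (n_4 = 5)
Step 3: H = 12/(N(N+1)) * sum(R_i^2/n_i) - 3(N+1)
     = 12/(19*20) * (60^2/5 + 45.5^2/5 + 29.5^2/4 + 55^2/5) - 3*20
     = 0.031579 * 1956.61 - 60
     = 1.787763.
Step 4: Ties present; correction factor C = 1 - 24/(19^3 - 19) = 0.996491. Corrected H = 1.787763 / 0.996491 = 1.794058.
Step 5: Under H0, H ~ chi^2(3); p-value = 0.616229.
Step 6: alpha = 0.05. fail to reject H0.

H = 1.7941, df = 3, p = 0.616229, fail to reject H0.


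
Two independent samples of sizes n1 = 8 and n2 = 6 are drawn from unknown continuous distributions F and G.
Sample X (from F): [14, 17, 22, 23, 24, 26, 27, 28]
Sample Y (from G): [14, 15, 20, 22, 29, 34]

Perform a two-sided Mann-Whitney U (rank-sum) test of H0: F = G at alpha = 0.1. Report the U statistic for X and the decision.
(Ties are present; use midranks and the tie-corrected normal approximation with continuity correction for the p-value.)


Step 1: Combine and sort all 14 observations; assign midranks.
sorted (value, group): (14,X), (14,Y), (15,Y), (17,X), (20,Y), (22,X), (22,Y), (23,X), (24,X), (26,X), (27,X), (28,X), (29,Y), (34,Y)
ranks: 14->1.5, 14->1.5, 15->3, 17->4, 20->5, 22->6.5, 22->6.5, 23->8, 24->9, 26->10, 27->11, 28->12, 29->13, 34->14
Step 2: Rank sum for X: R1 = 1.5 + 4 + 6.5 + 8 + 9 + 10 + 11 + 12 = 62.
Step 3: U_X = R1 - n1(n1+1)/2 = 62 - 8*9/2 = 62 - 36 = 26.
       U_Y = n1*n2 - U_X = 48 - 26 = 22.
Step 4: Ties are present, so use the tie-corrected normal approximation (with continuity correction) for the p-value.
Step 5: p-value = 0.846116; compare to alpha = 0.1. fail to reject H0.

U_X = 26, p = 0.846116, fail to reject H0 at alpha = 0.1.


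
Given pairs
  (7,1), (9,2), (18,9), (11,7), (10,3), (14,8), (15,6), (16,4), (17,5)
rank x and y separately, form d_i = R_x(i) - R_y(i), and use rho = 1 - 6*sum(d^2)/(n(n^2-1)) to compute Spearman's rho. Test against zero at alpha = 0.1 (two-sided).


Step 1: Rank x and y separately (midranks; no ties here).
rank(x): 7->1, 9->2, 18->9, 11->4, 10->3, 14->5, 15->6, 16->7, 17->8
rank(y): 1->1, 2->2, 9->9, 7->7, 3->3, 8->8, 6->6, 4->4, 5->5
Step 2: d_i = R_x(i) - R_y(i); compute d_i^2.
  (1-1)^2=0, (2-2)^2=0, (9-9)^2=0, (4-7)^2=9, (3-3)^2=0, (5-8)^2=9, (6-6)^2=0, (7-4)^2=9, (8-5)^2=9
sum(d^2) = 36.
Step 3: rho = 1 - 6*36 / (9*(9^2 - 1)) = 1 - 216/720 = 0.700000.
Step 4: Under H0, t = rho * sqrt((n-2)/(1-rho^2)) = 2.5934 ~ t(7).
Step 5: Two-sided p-value from the t-distribution with 7 df = 0.035770.
Step 6: alpha = 0.1. reject H0.

rho = 0.7000, p = 0.035770, reject H0 at alpha = 0.1.


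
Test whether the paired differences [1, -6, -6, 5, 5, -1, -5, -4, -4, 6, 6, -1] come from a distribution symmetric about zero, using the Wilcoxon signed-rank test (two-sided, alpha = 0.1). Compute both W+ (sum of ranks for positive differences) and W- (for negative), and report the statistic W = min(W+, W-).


Step 1: Drop any zero differences (none here) and take |d_i|.
|d| = [1, 6, 6, 5, 5, 1, 5, 4, 4, 6, 6, 1]
Step 2: Midrank |d_i| (ties get averaged ranks).
ranks: |1|->2, |6|->10.5, |6|->10.5, |5|->7, |5|->7, |1|->2, |5|->7, |4|->4.5, |4|->4.5, |6|->10.5, |6|->10.5, |1|->2
Step 3: Attach original signs; sum ranks with positive sign and with negative sign.
W+ = 2 + 7 + 7 + 10.5 + 10.5 = 37
W- = 10.5 + 10.5 + 2 + 7 + 4.5 + 4.5 + 2 = 41
(Check: W+ + W- = 78 should equal n(n+1)/2 = 78.)
Step 4: Test statistic W = min(W+, W-) = 37.
Step 5: Ties in |d|, so use the tie-corrected normal approximation.
        E[W] = n(n+1)/4 = 12*13/4 = 39.
        Tie groups: |d|=1 (t=3), |d|=4 (t=2), |d|=5 (t=3), |d|=6 (t=4); sum(t^3 - t) = 114.
        Var[W] = n(n+1)(2n+1)/24 - sum(t^3-t)/48 = 3900/24 - 114/48 = 160.125.
        z = (W - E[W]) / sqrt(Var[W]) = (37 - 39) / 12.6541 = -0.1581.
        Two-sided p = 2*Phi(z) = 0.874416.
Step 6: alpha = 0.1. fail to reject H0.

W+ = 37, W- = 41, W = min = 37, p = 0.874416, fail to reject H0.


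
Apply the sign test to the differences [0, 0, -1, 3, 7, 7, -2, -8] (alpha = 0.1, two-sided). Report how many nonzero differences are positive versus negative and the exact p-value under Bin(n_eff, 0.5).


Step 1: Discard zero differences. Original n = 8; n_eff = number of nonzero differences = 6.
Nonzero differences (with sign): -1, +3, +7, +7, -2, -8
Step 2: Count signs: positive = 3, negative = 3.
Step 3: Under H0: P(positive) = 0.5, so the number of positives S ~ Bin(6, 0.5).
Step 4: Two-sided exact p-value = sum of Bin(6,0.5) probabilities at or below the observed probability = 1.000000.
Step 5: alpha = 0.1. fail to reject H0.

n_eff = 6, pos = 3, neg = 3, p = 1.000000, fail to reject H0.


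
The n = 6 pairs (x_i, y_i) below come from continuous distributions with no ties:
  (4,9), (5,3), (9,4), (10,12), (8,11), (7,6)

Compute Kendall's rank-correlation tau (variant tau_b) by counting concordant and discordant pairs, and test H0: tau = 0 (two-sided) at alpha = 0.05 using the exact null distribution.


Step 1: Enumerate the 15 unordered pairs (i,j) with i<j and classify each by sign(x_j-x_i) * sign(y_j-y_i).
  (1,2):dx=+1,dy=-6->D; (1,3):dx=+5,dy=-5->D; (1,4):dx=+6,dy=+3->C; (1,5):dx=+4,dy=+2->C
  (1,6):dx=+3,dy=-3->D; (2,3):dx=+4,dy=+1->C; (2,4):dx=+5,dy=+9->C; (2,5):dx=+3,dy=+8->C
  (2,6):dx=+2,dy=+3->C; (3,4):dx=+1,dy=+8->C; (3,5):dx=-1,dy=+7->D; (3,6):dx=-2,dy=+2->D
  (4,5):dx=-2,dy=-1->C; (4,6):dx=-3,dy=-6->C; (5,6):dx=-1,dy=-5->C
Step 2: C = 10, D = 5, total pairs = 15.
Step 3: tau = (C - D)/(n(n-1)/2) = (10 - 5)/15 = 0.333333.
Step 4: Exact two-sided p-value (enumerate n! = 720 permutations of y under H0): p = 0.469444.
Step 5: alpha = 0.05. fail to reject H0.

tau_b = 0.3333 (C=10, D=5), p = 0.469444, fail to reject H0.


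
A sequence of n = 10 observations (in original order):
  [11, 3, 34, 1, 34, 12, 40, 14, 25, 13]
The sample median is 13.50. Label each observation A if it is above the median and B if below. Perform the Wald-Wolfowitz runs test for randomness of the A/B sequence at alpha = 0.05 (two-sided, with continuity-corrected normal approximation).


Step 1: Compute median = 13.50; label A = above, B = below.
Labels in order: BBABABAAAB  (n_A = 5, n_B = 5)
Step 2: Count runs R = 7.
Step 3: Under H0 (random ordering), E[R] = 2*n_A*n_B/(n_A+n_B) + 1 = 2*5*5/10 + 1 = 6.0000.
        Var[R] = 2*n_A*n_B*(2*n_A*n_B - n_A - n_B) / ((n_A+n_B)^2 * (n_A+n_B-1)) = 2000/900 = 2.2222.
        SD[R] = 1.4907.
Step 4: Continuity-corrected z = (R - 0.5 - E[R]) / SD[R] = (7 - 0.5 - 6.0000) / 1.4907 = 0.3354.
Step 5: Two-sided p-value via normal approximation = 2*(1 - Phi(|z|)) = 0.737316.
Step 6: alpha = 0.05. fail to reject H0.

R = 7, z = 0.3354, p = 0.737316, fail to reject H0.


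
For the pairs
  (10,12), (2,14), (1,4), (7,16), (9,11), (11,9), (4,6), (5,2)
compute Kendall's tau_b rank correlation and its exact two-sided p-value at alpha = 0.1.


Step 1: Enumerate the 28 unordered pairs (i,j) with i<j and classify each by sign(x_j-x_i) * sign(y_j-y_i).
  (1,2):dx=-8,dy=+2->D; (1,3):dx=-9,dy=-8->C; (1,4):dx=-3,dy=+4->D; (1,5):dx=-1,dy=-1->C
  (1,6):dx=+1,dy=-3->D; (1,7):dx=-6,dy=-6->C; (1,8):dx=-5,dy=-10->C; (2,3):dx=-1,dy=-10->C
  (2,4):dx=+5,dy=+2->C; (2,5):dx=+7,dy=-3->D; (2,6):dx=+9,dy=-5->D; (2,7):dx=+2,dy=-8->D
  (2,8):dx=+3,dy=-12->D; (3,4):dx=+6,dy=+12->C; (3,5):dx=+8,dy=+7->C; (3,6):dx=+10,dy=+5->C
  (3,7):dx=+3,dy=+2->C; (3,8):dx=+4,dy=-2->D; (4,5):dx=+2,dy=-5->D; (4,6):dx=+4,dy=-7->D
  (4,7):dx=-3,dy=-10->C; (4,8):dx=-2,dy=-14->C; (5,6):dx=+2,dy=-2->D; (5,7):dx=-5,dy=-5->C
  (5,8):dx=-4,dy=-9->C; (6,7):dx=-7,dy=-3->C; (6,8):dx=-6,dy=-7->C; (7,8):dx=+1,dy=-4->D
Step 2: C = 16, D = 12, total pairs = 28.
Step 3: tau = (C - D)/(n(n-1)/2) = (16 - 12)/28 = 0.142857.
Step 4: Exact two-sided p-value (enumerate n! = 40320 permutations of y under H0): p = 0.719544.
Step 5: alpha = 0.1. fail to reject H0.

tau_b = 0.1429 (C=16, D=12), p = 0.719544, fail to reject H0.


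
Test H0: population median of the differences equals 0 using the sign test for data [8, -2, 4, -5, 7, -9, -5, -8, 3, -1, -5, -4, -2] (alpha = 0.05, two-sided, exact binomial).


Step 1: Discard zero differences. Original n = 13; n_eff = number of nonzero differences = 13.
Nonzero differences (with sign): +8, -2, +4, -5, +7, -9, -5, -8, +3, -1, -5, -4, -2
Step 2: Count signs: positive = 4, negative = 9.
Step 3: Under H0: P(positive) = 0.5, so the number of positives S ~ Bin(13, 0.5).
Step 4: Two-sided exact p-value = sum of Bin(13,0.5) probabilities at or below the observed probability = 0.266846.
Step 5: alpha = 0.05. fail to reject H0.

n_eff = 13, pos = 4, neg = 9, p = 0.266846, fail to reject H0.


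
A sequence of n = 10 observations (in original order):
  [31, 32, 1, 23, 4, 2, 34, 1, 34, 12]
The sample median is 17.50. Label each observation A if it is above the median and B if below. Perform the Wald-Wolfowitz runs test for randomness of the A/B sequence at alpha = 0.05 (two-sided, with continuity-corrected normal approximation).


Step 1: Compute median = 17.50; label A = above, B = below.
Labels in order: AABABBABAB  (n_A = 5, n_B = 5)
Step 2: Count runs R = 8.
Step 3: Under H0 (random ordering), E[R] = 2*n_A*n_B/(n_A+n_B) + 1 = 2*5*5/10 + 1 = 6.0000.
        Var[R] = 2*n_A*n_B*(2*n_A*n_B - n_A - n_B) / ((n_A+n_B)^2 * (n_A+n_B-1)) = 2000/900 = 2.2222.
        SD[R] = 1.4907.
Step 4: Continuity-corrected z = (R - 0.5 - E[R]) / SD[R] = (8 - 0.5 - 6.0000) / 1.4907 = 1.0062.
Step 5: Two-sided p-value via normal approximation = 2*(1 - Phi(|z|)) = 0.314305.
Step 6: alpha = 0.05. fail to reject H0.

R = 8, z = 1.0062, p = 0.314305, fail to reject H0.


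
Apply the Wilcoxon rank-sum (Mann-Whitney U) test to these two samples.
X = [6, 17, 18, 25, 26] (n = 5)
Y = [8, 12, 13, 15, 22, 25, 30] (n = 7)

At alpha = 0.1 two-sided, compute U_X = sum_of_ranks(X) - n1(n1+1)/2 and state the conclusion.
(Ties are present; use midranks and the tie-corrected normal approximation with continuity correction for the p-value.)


Step 1: Combine and sort all 12 observations; assign midranks.
sorted (value, group): (6,X), (8,Y), (12,Y), (13,Y), (15,Y), (17,X), (18,X), (22,Y), (25,X), (25,Y), (26,X), (30,Y)
ranks: 6->1, 8->2, 12->3, 13->4, 15->5, 17->6, 18->7, 22->8, 25->9.5, 25->9.5, 26->11, 30->12
Step 2: Rank sum for X: R1 = 1 + 6 + 7 + 9.5 + 11 = 34.5.
Step 3: U_X = R1 - n1(n1+1)/2 = 34.5 - 5*6/2 = 34.5 - 15 = 19.5.
       U_Y = n1*n2 - U_X = 35 - 19.5 = 15.5.
Step 4: Ties are present, so use the tie-corrected normal approximation (with continuity correction) for the p-value.
Step 5: p-value = 0.807210; compare to alpha = 0.1. fail to reject H0.

U_X = 19.5, p = 0.807210, fail to reject H0 at alpha = 0.1.


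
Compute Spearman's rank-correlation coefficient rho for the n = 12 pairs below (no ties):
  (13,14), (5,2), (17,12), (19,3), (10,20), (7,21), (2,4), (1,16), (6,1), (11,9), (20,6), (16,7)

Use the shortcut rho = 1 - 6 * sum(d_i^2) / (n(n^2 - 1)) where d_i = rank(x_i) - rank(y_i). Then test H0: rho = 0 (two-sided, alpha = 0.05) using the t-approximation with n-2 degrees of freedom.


Step 1: Rank x and y separately (midranks; no ties here).
rank(x): 13->8, 5->3, 17->10, 19->11, 10->6, 7->5, 2->2, 1->1, 6->4, 11->7, 20->12, 16->9
rank(y): 14->9, 2->2, 12->8, 3->3, 20->11, 21->12, 4->4, 16->10, 1->1, 9->7, 6->5, 7->6
Step 2: d_i = R_x(i) - R_y(i); compute d_i^2.
  (8-9)^2=1, (3-2)^2=1, (10-8)^2=4, (11-3)^2=64, (6-11)^2=25, (5-12)^2=49, (2-4)^2=4, (1-10)^2=81, (4-1)^2=9, (7-7)^2=0, (12-5)^2=49, (9-6)^2=9
sum(d^2) = 296.
Step 3: rho = 1 - 6*296 / (12*(12^2 - 1)) = 1 - 1776/1716 = -0.034965.
Step 4: Under H0, t = rho * sqrt((n-2)/(1-rho^2)) = -0.1106 ~ t(10).
Step 5: Two-sided p-value from the t-distribution with 10 df = 0.914093.
Step 6: alpha = 0.05. fail to reject H0.

rho = -0.0350, p = 0.914093, fail to reject H0 at alpha = 0.05.


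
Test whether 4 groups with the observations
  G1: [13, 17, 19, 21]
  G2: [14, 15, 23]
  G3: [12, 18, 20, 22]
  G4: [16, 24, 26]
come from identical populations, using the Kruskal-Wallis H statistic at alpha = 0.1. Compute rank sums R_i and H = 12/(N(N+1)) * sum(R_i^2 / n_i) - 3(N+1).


Step 1: Combine all N = 14 observations and assign midranks.
sorted (value, group, rank): (12,G3,1), (13,G1,2), (14,G2,3), (15,G2,4), (16,G4,5), (17,G1,6), (18,G3,7), (19,G1,8), (20,G3,9), (21,G1,10), (22,G3,11), (23,G2,12), (24,G4,13), (26,G4,14)
Step 2: Sum ranks within each group.
R_1 = 26 (n_1 = 4)
R_2 = 19 (n_2 = 3)
R_3 = 28 (n_3 = 4)
R_4 = 32 (n_4 = 3)
Step 3: H = 12/(N(N+1)) * sum(R_i^2/n_i) - 3(N+1)
     = 12/(14*15) * (26^2/4 + 19^2/3 + 28^2/4 + 32^2/3) - 3*15
     = 0.057143 * 826.667 - 45
     = 2.238095.
Step 4: No ties, so H is used without correction.
Step 5: Under H0, H ~ chi^2(3); p-value = 0.524484.
Step 6: alpha = 0.1. fail to reject H0.

H = 2.2381, df = 3, p = 0.524484, fail to reject H0.


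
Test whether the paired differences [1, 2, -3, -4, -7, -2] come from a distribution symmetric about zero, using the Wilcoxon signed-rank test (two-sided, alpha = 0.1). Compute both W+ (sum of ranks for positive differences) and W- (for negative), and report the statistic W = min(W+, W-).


Step 1: Drop any zero differences (none here) and take |d_i|.
|d| = [1, 2, 3, 4, 7, 2]
Step 2: Midrank |d_i| (ties get averaged ranks).
ranks: |1|->1, |2|->2.5, |3|->4, |4|->5, |7|->6, |2|->2.5
Step 3: Attach original signs; sum ranks with positive sign and with negative sign.
W+ = 1 + 2.5 = 3.5
W- = 4 + 5 + 6 + 2.5 = 17.5
(Check: W+ + W- = 21 should equal n(n+1)/2 = 21.)
Step 4: Test statistic W = min(W+, W-) = 3.5.
Step 5: Ties in |d|, so use the tie-corrected normal approximation.
        E[W] = n(n+1)/4 = 6*7/4 = 10.5.
        Tie groups: |d|=2 (t=2); sum(t^3 - t) = 6.
        Var[W] = n(n+1)(2n+1)/24 - sum(t^3-t)/48 = 546/24 - 6/48 = 22.625.
        z = (W - E[W]) / sqrt(Var[W]) = (3.5 - 10.5) / 4.7566 = -1.4716.
        Two-sided p = 2*Phi(z) = 0.141116.
Step 6: alpha = 0.1. fail to reject H0.

W+ = 3.5, W- = 17.5, W = min = 3.5, p = 0.141116, fail to reject H0.


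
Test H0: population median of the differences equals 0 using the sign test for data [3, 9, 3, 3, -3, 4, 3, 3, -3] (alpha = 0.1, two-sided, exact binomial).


Step 1: Discard zero differences. Original n = 9; n_eff = number of nonzero differences = 9.
Nonzero differences (with sign): +3, +9, +3, +3, -3, +4, +3, +3, -3
Step 2: Count signs: positive = 7, negative = 2.
Step 3: Under H0: P(positive) = 0.5, so the number of positives S ~ Bin(9, 0.5).
Step 4: Two-sided exact p-value = sum of Bin(9,0.5) probabilities at or below the observed probability = 0.179688.
Step 5: alpha = 0.1. fail to reject H0.

n_eff = 9, pos = 7, neg = 2, p = 0.179688, fail to reject H0.


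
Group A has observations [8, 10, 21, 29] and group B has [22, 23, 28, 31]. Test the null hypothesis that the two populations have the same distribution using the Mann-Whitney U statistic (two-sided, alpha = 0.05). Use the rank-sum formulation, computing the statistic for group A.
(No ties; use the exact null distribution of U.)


Step 1: Combine and sort all 8 observations; assign midranks.
sorted (value, group): (8,X), (10,X), (21,X), (22,Y), (23,Y), (28,Y), (29,X), (31,Y)
ranks: 8->1, 10->2, 21->3, 22->4, 23->5, 28->6, 29->7, 31->8
Step 2: Rank sum for X: R1 = 1 + 2 + 3 + 7 = 13.
Step 3: U_X = R1 - n1(n1+1)/2 = 13 - 4*5/2 = 13 - 10 = 3.
       U_Y = n1*n2 - U_X = 16 - 3 = 13.
Step 4: No ties, so the exact null distribution of U (based on enumerating the C(8,4) = 70 equally likely rank assignments) gives the two-sided p-value.
Step 5: p-value = 0.200000; compare to alpha = 0.05. fail to reject H0.

U_X = 3, p = 0.200000, fail to reject H0 at alpha = 0.05.
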